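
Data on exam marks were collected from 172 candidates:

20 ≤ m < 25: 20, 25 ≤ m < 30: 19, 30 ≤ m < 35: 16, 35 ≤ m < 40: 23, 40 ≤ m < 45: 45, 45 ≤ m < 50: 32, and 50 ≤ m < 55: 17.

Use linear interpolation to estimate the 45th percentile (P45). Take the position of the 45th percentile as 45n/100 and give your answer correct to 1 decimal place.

Cumulative frequencies: 20, 39, 55, 78, 123, 155, 172
n = 172; position = 45n/100 = 77.4.
This falls in the class 35 ≤ m < 40: L = 35, F = 55, f = 23, h = 5.
45th percentile ≈ 35 + ((77.4 − 55) / 23) × 5 = 39.8696

39.9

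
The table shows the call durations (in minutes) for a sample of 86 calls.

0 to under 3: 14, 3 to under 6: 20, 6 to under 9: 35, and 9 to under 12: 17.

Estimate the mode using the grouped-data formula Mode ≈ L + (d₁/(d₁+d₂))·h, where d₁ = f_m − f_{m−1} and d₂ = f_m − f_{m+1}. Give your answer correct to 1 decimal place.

Modal class: 6 to under 9 (highest frequency 35).
d₁ = 35 − 20 = 15, d₂ = 35 − 17 = 18
Mode ≈ 6 + (15/(15+18)) × 3 = 6 + 1.3636 = 7.3636

7.4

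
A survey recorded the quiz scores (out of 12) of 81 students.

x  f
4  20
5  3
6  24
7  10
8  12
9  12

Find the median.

6

Cumulative frequencies: 20, 23, 47, 57, 69, 81
n = 81, so the median is the value in position (n+1)/2 = 41.
Position 41 falls at value 6.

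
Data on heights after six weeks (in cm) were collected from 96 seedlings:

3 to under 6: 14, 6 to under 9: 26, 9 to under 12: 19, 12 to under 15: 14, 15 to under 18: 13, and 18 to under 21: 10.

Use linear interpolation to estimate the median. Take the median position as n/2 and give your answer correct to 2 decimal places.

10.26

Cumulative frequencies: 14, 40, 59, 73, 86, 96
n = 96; position = n/2 = 48.
This falls in the class 9 to under 12: L = 9, F = 40, f = 19, h = 3.
Median ≈ 9 + ((48 − 40) / 19) × 3 = 10.2632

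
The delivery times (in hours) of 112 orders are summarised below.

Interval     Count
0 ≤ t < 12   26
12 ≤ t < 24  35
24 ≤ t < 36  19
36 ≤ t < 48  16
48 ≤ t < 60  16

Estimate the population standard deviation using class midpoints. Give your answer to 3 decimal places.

16.251

Midpoints: 6, 18, 30, 42, 54
n = 112, Σfm = 2892, mean = 25.8214
Σfm² = 104256
Σf(m − x̄)² = Σfm² − (Σfm)²/n = 104256 − 2892²/112 = 29580.4286
Population variance = 29580.4286 / 112 = 264.1110
Standard deviation = √264.1110 = 16.2515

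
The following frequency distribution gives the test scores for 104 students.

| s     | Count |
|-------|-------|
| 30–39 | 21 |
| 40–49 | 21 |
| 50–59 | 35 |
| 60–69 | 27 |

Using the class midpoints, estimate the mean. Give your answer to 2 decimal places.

51.04

Midpoints: 34.5, 44.5, 54.5, 64.5
Σfm = 21×34.5 + 21×44.5 + 35×54.5 + 27×64.5 = 5308
n = Σf = 104
Mean = 5308 / 104 = 51.0385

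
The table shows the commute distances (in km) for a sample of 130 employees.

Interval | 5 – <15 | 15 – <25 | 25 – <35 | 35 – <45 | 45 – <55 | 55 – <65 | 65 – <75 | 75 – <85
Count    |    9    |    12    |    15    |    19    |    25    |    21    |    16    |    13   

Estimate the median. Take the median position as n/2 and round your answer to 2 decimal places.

49.00

Cumulative frequencies: 9, 21, 36, 55, 80, 101, 117, 130
n = 130; position = n/2 = 65.
This falls in the class 45 – <55: L = 45, F = 55, f = 25, h = 10.
Median ≈ 45 + ((65 − 55) / 25) × 10 = 49.0000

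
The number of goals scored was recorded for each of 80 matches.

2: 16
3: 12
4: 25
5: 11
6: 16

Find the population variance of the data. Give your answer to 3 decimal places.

Values: 2, 3, 4, 5, 6
n = 80, Σfx = 319, mean = 3.9875
Σfx² = 1423
Σf(x − x̄)² = Σfx² − (Σfx)²/n = 1423 − 319²/80 = 150.9875
Population variance = 150.9875 / 80 = 1.8873

1.887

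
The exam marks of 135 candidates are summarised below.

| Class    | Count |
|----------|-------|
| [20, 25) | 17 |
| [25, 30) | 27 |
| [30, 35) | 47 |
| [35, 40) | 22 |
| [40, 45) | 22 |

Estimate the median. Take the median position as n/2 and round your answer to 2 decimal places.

32.50

Cumulative frequencies: 17, 44, 91, 113, 135
n = 135; position = n/2 = 67.5.
This falls in the class [30, 35): L = 30, F = 44, f = 47, h = 5.
Median ≈ 30 + ((67.5 − 44) / 47) × 5 = 32.5000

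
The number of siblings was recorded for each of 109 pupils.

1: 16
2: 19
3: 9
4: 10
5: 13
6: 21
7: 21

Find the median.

5

Cumulative frequencies: 16, 35, 44, 54, 67, 88, 109
n = 109, so the median is the value in position (n+1)/2 = 55.
Position 55 falls at value 5.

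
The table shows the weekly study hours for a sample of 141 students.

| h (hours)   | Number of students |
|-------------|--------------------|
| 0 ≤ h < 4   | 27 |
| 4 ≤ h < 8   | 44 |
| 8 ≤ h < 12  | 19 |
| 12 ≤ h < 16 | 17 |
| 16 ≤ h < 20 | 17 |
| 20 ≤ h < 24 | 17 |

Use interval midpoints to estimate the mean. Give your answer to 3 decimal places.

Midpoints: 2, 6, 10, 14, 18, 22
Σfm = 27×2 + 44×6 + 19×10 + 17×14 + 17×18 + 17×22 = 1426
n = Σf = 141
Mean = 1426 / 141 = 10.1135

10.113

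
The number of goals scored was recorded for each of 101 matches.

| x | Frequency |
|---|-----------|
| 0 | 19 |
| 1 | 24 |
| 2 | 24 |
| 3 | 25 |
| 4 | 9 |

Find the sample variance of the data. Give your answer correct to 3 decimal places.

Values: 0, 1, 2, 3, 4
n = 101, Σfx = 183, mean = 1.8119
Σfx² = 489
Σf(x − x̄)² = Σfx² − (Σfx)²/n = 489 − 183²/101 = 157.4257
Sample variance = 157.4257 / 100 = 1.5743

1.574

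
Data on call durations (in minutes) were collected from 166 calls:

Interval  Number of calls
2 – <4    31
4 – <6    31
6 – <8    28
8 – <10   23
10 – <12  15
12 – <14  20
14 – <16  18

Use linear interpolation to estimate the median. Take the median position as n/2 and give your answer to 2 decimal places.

Cumulative frequencies: 31, 62, 90, 113, 128, 148, 166
n = 166; position = n/2 = 83.
This falls in the class 6 – <8: L = 6, F = 62, f = 28, h = 2.
Median ≈ 6 + ((83 − 62) / 28) × 2 = 7.5000

7.50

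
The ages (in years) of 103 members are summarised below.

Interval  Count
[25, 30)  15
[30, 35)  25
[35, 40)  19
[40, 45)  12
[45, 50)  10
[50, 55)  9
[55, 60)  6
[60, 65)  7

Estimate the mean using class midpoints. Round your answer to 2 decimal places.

Midpoints: 27.5, 32.5, 37.5, 42.5, 47.5, 52.5, 57.5, 62.5
Σfm = 15×27.5 + 25×32.5 + 19×37.5 + 12×42.5 + 10×47.5 + 9×52.5 + 6×57.5 + 7×62.5 = 4177.5
n = Σf = 103
Mean = 4177.5 / 103 = 40.5583

40.56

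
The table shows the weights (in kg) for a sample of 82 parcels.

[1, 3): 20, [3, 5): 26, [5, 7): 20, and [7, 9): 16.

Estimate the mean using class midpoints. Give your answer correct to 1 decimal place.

4.8

Midpoints: 2, 4, 6, 8
Σfm = 20×2 + 26×4 + 20×6 + 16×8 = 392
n = Σf = 82
Mean = 392 / 82 = 4.7805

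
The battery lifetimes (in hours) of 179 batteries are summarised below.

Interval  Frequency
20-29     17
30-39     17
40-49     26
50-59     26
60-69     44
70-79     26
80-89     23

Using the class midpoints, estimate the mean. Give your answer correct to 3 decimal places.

Midpoints: 24.5, 34.5, 44.5, 54.5, 64.5, 74.5, 84.5
Σfm = 17×24.5 + 17×34.5 + 26×44.5 + 26×54.5 + 44×64.5 + 26×74.5 + 23×84.5 = 10295.5
n = Σf = 179
Mean = 10295.5 / 179 = 57.5168

57.517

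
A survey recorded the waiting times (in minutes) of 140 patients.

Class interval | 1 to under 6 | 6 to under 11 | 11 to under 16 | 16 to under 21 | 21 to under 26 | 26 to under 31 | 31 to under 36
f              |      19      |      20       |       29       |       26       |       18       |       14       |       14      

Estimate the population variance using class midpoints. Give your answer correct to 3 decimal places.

Midpoints: 3.5, 8.5, 13.5, 18.5, 23.5, 28.5, 33.5
n = 140, Σfm = 2400, mean = 17.1429
Σfm² = 52885
Σf(m − x̄)² = Σfm² − (Σfm)²/n = 52885 − 2400²/140 = 11742.1429
Population variance = 11742.1429 / 140 = 83.8724

83.872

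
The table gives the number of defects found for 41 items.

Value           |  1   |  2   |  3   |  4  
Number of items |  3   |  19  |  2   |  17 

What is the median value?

Cumulative frequencies: 3, 22, 24, 41
n = 41, so the median is the value in position (n+1)/2 = 21.
Position 21 falls at value 2.

2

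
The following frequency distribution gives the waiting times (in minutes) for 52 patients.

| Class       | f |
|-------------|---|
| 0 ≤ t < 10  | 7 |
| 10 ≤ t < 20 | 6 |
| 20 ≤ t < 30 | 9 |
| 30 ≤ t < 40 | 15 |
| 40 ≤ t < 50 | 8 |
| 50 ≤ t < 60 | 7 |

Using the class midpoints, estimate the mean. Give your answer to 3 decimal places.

31.154

Midpoints: 5, 15, 25, 35, 45, 55
Σfm = 7×5 + 6×15 + 9×25 + 15×35 + 8×45 + 7×55 = 1620
n = Σf = 52
Mean = 1620 / 52 = 31.1538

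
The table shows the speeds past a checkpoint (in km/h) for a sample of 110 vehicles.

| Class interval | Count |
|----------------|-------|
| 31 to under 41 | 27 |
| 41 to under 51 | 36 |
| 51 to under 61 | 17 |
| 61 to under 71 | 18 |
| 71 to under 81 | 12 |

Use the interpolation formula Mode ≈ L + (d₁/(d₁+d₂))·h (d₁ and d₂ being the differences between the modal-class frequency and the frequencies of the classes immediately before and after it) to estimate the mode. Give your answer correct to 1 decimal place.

44.2

Modal class: 41 to under 51 (highest frequency 36).
d₁ = 36 − 27 = 9, d₂ = 36 − 17 = 19
Mode ≈ 41 + (9/(9+19)) × 10 = 41 + 3.2143 = 44.2143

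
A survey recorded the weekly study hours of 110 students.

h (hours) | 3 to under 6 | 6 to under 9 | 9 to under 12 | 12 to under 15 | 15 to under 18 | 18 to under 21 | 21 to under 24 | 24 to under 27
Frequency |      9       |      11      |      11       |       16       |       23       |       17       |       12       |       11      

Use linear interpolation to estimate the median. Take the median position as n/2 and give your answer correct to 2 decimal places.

Cumulative frequencies: 9, 20, 31, 47, 70, 87, 99, 110
n = 110; position = n/2 = 55.
This falls in the class 15 to under 18: L = 15, F = 47, f = 23, h = 3.
Median ≈ 15 + ((55 − 47) / 23) × 3 = 16.0435

16.04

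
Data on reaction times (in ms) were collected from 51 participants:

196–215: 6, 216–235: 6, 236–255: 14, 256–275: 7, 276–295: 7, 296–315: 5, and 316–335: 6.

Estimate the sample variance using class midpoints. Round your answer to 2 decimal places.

Midpoints: 205.5, 225.5, 245.5, 265.5, 285.5, 305.5, 325.5
n = 51, Σfm = 13360.5, mean = 261.9706
Σfm² = 3568622.75
Σf(m − x̄)² = Σfm² − (Σfm)²/n = 3568622.75 − 13360.5²/51 = 68564.7059
Sample variance = 68564.7059 / 50 = 1371.2941

1371.29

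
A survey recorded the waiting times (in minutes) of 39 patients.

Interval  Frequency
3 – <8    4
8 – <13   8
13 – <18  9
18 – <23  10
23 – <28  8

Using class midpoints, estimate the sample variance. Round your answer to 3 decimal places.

41.734

Midpoints: 5.5, 10.5, 15.5, 20.5, 25.5
n = 39, Σfm = 654.5, mean = 16.7821
Σfm² = 12569.75
Σf(m − x̄)² = Σfm² − (Σfm)²/n = 12569.75 − 654.5²/39 = 1585.8974
Sample variance = 1585.8974 / 38 = 41.7341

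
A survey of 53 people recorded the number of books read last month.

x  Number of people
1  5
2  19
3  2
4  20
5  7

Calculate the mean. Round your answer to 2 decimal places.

Values: 1, 2, 3, 4, 5
Σfx = 5×1 + 19×2 + 2×3 + 20×4 + 7×5 = 164
n = Σf = 53
Mean = 164 / 53 = 3.0943

3.09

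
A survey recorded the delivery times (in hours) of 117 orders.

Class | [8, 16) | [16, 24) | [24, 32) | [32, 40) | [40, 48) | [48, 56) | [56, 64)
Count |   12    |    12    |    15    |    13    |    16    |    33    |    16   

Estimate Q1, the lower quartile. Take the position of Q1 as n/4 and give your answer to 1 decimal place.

26.8

Cumulative frequencies: 12, 24, 39, 52, 68, 101, 117
n = 117; position = n/4 = 29.25.
This falls in the class [24, 32): L = 24, F = 24, f = 15, h = 8.
Lower quartile ≈ 24 + ((29.25 − 24) / 15) × 8 = 26.8000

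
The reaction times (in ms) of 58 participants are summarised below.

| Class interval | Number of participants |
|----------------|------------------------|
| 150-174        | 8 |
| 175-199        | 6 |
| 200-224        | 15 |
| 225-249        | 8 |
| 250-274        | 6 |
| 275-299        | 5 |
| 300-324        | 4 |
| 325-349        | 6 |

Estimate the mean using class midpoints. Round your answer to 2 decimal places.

Midpoints: 162, 187, 212, 237, 262, 287, 312, 337
Σfm = 8×162 + 6×187 + 15×212 + 8×237 + 6×262 + 5×287 + 4×312 + 6×337 = 13771
n = Σf = 58
Mean = 13771 / 58 = 237.4310

237.43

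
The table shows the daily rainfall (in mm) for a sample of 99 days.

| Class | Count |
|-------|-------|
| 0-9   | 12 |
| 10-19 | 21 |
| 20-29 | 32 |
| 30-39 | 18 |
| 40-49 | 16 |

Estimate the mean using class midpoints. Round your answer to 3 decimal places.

Midpoints: 4.5, 14.5, 24.5, 34.5, 44.5
Σfm = 12×4.5 + 21×14.5 + 32×24.5 + 18×34.5 + 16×44.5 = 2475.5
n = Σf = 99
Mean = 2475.5 / 99 = 25.0051

25.005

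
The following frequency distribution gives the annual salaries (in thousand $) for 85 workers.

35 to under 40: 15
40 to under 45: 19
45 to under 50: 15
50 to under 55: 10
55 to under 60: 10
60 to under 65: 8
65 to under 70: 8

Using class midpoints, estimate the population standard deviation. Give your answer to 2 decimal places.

Midpoints: 37.5, 42.5, 47.5, 52.5, 57.5, 62.5, 67.5
n = 85, Σfm = 4222.5, mean = 49.6765
Σfm² = 217581.25
Σf(m − x̄)² = Σfm² − (Σfm)²/n = 217581.25 − 4222.5²/85 = 7822.3529
Population variance = 7822.3529 / 85 = 92.0277
Standard deviation = √92.0277 = 9.5931

9.59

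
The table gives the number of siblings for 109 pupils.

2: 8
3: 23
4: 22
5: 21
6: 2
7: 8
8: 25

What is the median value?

Cumulative frequencies: 8, 31, 53, 74, 76, 84, 109
n = 109, so the median is the value in position (n+1)/2 = 55.
Position 55 falls at value 5.

5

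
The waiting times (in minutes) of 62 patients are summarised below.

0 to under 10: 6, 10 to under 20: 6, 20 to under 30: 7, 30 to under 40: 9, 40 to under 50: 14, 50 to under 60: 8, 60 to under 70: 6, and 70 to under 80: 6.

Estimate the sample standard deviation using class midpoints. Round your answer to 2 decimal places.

Midpoints: 5, 15, 25, 35, 45, 55, 65, 75
n = 62, Σfm = 2520, mean = 40.6452
Σfm² = 128550
Σf(m − x̄)² = Σfm² − (Σfm)²/n = 128550 − 2520²/62 = 26124.1935
Sample variance = 26124.1935 / 61 = 428.2655
Standard deviation = √428.2655 = 20.6946

20.69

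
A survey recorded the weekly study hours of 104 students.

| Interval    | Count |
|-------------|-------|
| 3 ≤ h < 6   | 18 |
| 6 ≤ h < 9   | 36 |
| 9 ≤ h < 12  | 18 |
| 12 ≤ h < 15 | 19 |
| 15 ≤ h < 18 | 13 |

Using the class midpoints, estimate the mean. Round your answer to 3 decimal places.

9.721

Midpoints: 4.5, 7.5, 10.5, 13.5, 16.5
Σfm = 18×4.5 + 36×7.5 + 18×10.5 + 19×13.5 + 13×16.5 = 1011
n = Σf = 104
Mean = 1011 / 104 = 9.7212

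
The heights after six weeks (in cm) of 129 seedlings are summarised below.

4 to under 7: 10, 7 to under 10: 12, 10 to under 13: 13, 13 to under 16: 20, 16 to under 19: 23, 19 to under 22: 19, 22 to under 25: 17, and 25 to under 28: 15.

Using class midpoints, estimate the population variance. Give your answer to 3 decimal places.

Midpoints: 5.5, 8.5, 11.5, 14.5, 17.5, 20.5, 23.5, 26.5
n = 129, Σfm = 2185.5, mean = 16.9419
Σfm² = 42044.25
Σf(m − x̄)² = Σfm² − (Σfm)²/n = 42044.25 − 2185.5²/129 = 5017.8140
Population variance = 5017.8140 / 129 = 38.8978

38.898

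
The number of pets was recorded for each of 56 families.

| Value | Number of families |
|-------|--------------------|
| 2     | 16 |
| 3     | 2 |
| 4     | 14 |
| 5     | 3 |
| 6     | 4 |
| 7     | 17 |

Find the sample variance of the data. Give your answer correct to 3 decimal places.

Values: 2, 3, 4, 5, 6, 7
n = 56, Σfx = 252, mean = 4.5000
Σfx² = 1358
Σf(x − x̄)² = Σfx² − (Σfx)²/n = 1358 − 252²/56 = 224.0000
Sample variance = 224.0000 / 55 = 4.0727

4.073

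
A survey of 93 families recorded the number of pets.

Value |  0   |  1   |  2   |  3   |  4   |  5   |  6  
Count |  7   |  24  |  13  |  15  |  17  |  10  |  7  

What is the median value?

3

Cumulative frequencies: 7, 31, 44, 59, 76, 86, 93
n = 93, so the median is the value in position (n+1)/2 = 47.
Position 47 falls at value 3.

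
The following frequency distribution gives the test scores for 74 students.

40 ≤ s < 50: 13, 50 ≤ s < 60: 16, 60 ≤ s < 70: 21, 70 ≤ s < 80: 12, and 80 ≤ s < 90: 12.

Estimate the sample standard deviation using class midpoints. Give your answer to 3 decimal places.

Midpoints: 45, 55, 65, 75, 85
n = 74, Σfm = 4750, mean = 64.1892
Σfm² = 317650
Σf(m − x̄)² = Σfm² − (Σfm)²/n = 317650 − 4750²/74 = 12751.3514
Sample variance = 12751.3514 / 73 = 174.6760
Standard deviation = √174.6760 = 13.2165

13.217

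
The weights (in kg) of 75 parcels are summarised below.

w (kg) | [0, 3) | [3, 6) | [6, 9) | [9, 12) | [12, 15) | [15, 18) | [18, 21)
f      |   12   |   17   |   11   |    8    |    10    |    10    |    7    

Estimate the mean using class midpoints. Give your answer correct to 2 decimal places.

Midpoints: 1.5, 4.5, 7.5, 10.5, 13.5, 16.5, 19.5
Σfm = 12×1.5 + 17×4.5 + 11×7.5 + 8×10.5 + 10×13.5 + 10×16.5 + 7×19.5 = 697.5
n = Σf = 75
Mean = 697.5 / 75 = 9.3000

9.30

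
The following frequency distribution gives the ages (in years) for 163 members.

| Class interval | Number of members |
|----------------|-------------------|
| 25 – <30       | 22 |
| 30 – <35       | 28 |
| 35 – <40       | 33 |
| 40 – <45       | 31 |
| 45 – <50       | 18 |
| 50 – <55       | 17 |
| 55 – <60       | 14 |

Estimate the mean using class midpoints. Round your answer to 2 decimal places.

40.63

Midpoints: 27.5, 32.5, 37.5, 42.5, 47.5, 52.5, 57.5
Σfm = 22×27.5 + 28×32.5 + 33×37.5 + 31×42.5 + 18×47.5 + 17×52.5 + 14×57.5 = 6622.5
n = Σf = 163
Mean = 6622.5 / 163 = 40.6288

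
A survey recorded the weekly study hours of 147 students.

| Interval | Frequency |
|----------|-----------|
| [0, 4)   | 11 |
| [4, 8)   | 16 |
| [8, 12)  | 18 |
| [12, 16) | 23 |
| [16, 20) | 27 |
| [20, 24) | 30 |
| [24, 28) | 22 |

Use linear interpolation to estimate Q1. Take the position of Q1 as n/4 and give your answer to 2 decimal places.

10.17

Cumulative frequencies: 11, 27, 45, 68, 95, 125, 147
n = 147; position = n/4 = 36.75.
This falls in the class [8, 12): L = 8, F = 27, f = 18, h = 4.
Lower quartile ≈ 8 + ((36.75 − 27) / 18) × 4 = 10.1667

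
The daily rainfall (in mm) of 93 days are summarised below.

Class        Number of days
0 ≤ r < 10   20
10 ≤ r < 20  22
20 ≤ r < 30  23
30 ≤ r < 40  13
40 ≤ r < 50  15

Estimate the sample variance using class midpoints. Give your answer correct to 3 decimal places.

185.998

Midpoints: 5, 15, 25, 35, 45
n = 93, Σfm = 2135, mean = 22.9570
Σfm² = 66125
Σf(m − x̄)² = Σfm² − (Σfm)²/n = 66125 − 2135²/93 = 17111.8280
Sample variance = 17111.8280 / 92 = 185.9981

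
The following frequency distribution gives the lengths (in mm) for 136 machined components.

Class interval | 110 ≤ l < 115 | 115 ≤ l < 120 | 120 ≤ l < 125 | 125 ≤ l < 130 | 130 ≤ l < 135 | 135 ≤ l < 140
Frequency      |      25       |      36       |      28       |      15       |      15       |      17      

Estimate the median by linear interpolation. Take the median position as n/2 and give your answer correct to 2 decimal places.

121.25

Cumulative frequencies: 25, 61, 89, 104, 119, 136
n = 136; position = n/2 = 68.
This falls in the class 120 ≤ l < 125: L = 120, F = 61, f = 28, h = 5.
Median ≈ 120 + ((68 − 61) / 28) × 5 = 121.2500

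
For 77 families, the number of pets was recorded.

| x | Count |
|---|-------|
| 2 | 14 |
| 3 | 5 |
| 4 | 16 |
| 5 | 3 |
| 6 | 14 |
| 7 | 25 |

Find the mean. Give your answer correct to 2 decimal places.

4.95

Values: 2, 3, 4, 5, 6, 7
Σfx = 14×2 + 5×3 + 16×4 + 3×5 + 14×6 + 25×7 = 381
n = Σf = 77
Mean = 381 / 77 = 4.9481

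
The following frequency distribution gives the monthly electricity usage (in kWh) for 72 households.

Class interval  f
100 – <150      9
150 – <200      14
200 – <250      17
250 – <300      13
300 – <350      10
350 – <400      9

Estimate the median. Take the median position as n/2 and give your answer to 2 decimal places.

238.24

Cumulative frequencies: 9, 23, 40, 53, 63, 72
n = 72; position = n/2 = 36.
This falls in the class 200 – <250: L = 200, F = 23, f = 17, h = 50.
Median ≈ 200 + ((36 − 23) / 17) × 50 = 238.2353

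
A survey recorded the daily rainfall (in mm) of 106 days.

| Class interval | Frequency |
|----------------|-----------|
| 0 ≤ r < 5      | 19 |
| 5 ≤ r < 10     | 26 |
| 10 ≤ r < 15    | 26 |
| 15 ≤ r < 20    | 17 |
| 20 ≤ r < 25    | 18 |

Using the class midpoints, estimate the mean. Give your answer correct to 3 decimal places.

Midpoints: 2.5, 7.5, 12.5, 17.5, 22.5
Σfm = 19×2.5 + 26×7.5 + 26×12.5 + 17×17.5 + 18×22.5 = 1270
n = Σf = 106
Mean = 1270 / 106 = 11.9811

11.981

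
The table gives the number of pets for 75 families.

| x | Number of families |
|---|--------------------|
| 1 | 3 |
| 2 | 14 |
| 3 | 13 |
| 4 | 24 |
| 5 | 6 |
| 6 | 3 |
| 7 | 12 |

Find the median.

4

Cumulative frequencies: 3, 17, 30, 54, 60, 63, 75
n = 75, so the median is the value in position (n+1)/2 = 38.
Position 38 falls at value 4.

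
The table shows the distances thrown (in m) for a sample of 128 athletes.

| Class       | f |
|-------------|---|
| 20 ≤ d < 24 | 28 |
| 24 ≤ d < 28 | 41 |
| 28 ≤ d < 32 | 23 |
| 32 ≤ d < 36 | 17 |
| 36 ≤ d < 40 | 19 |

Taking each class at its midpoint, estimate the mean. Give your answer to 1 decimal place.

28.7

Midpoints: 22, 26, 30, 34, 38
Σfm = 28×22 + 41×26 + 23×30 + 17×34 + 19×38 = 3672
n = Σf = 128
Mean = 3672 / 128 = 28.6875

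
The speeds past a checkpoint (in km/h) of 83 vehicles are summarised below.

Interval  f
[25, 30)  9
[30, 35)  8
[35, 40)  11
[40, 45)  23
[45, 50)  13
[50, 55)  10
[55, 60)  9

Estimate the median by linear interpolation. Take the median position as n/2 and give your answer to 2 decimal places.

42.93

Cumulative frequencies: 9, 17, 28, 51, 64, 74, 83
n = 83; position = n/2 = 41.5.
This falls in the class [40, 45): L = 40, F = 28, f = 23, h = 5.
Median ≈ 40 + ((41.5 − 28) / 23) × 5 = 42.9348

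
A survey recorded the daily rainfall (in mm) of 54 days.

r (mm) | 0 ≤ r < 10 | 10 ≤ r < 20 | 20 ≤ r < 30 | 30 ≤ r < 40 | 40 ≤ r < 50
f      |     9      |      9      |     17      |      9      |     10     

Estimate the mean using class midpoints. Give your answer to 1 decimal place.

25.4

Midpoints: 5, 15, 25, 35, 45
Σfm = 9×5 + 9×15 + 17×25 + 9×35 + 10×45 = 1370
n = Σf = 54
Mean = 1370 / 54 = 25.3704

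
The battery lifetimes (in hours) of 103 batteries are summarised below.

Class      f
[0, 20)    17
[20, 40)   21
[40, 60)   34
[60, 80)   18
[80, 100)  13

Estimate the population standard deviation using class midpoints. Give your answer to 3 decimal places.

24.757

Midpoints: 10, 30, 50, 70, 90
n = 103, Σfm = 4930, mean = 47.8641
Σfm² = 299100
Σf(m − x̄)² = Σfm² − (Σfm)²/n = 299100 − 4930²/103 = 63130.0971
Population variance = 63130.0971 / 103 = 612.9136
Standard deviation = √612.9136 = 24.7571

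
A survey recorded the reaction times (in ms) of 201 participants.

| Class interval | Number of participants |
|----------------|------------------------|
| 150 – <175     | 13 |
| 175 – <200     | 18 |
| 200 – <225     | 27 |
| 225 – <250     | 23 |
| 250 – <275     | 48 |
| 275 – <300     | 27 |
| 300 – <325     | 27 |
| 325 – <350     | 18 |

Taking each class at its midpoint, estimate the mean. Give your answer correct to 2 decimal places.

Midpoints: 162.5, 187.5, 212.5, 237.5, 262.5, 287.5, 312.5, 337.5
Σfm = 13×162.5 + 18×187.5 + 27×212.5 + 23×237.5 + 48×262.5 + 27×287.5 + 27×312.5 + 18×337.5 = 51562.5
n = Σf = 201
Mean = 51562.5 / 201 = 256.5299

256.53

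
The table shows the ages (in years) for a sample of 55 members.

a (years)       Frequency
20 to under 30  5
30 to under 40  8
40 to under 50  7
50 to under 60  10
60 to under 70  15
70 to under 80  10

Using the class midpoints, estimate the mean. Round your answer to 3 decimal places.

54.455

Midpoints: 25, 35, 45, 55, 65, 75
Σfm = 5×25 + 8×35 + 7×45 + 10×55 + 15×65 + 10×75 = 2995
n = Σf = 55
Mean = 2995 / 55 = 54.4545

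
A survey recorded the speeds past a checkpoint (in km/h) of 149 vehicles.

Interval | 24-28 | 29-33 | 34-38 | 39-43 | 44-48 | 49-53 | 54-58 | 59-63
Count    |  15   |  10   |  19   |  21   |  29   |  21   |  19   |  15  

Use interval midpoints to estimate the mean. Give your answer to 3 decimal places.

Midpoints: 26, 31, 36, 41, 46, 51, 56, 61
Σfm = 15×26 + 10×31 + 19×36 + 21×41 + 29×46 + 21×51 + 19×56 + 15×61 = 6629
n = Σf = 149
Mean = 6629 / 149 = 44.4899

44.490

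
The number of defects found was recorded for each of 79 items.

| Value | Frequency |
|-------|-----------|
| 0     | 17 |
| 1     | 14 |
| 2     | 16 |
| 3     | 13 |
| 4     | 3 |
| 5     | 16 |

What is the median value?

2

Cumulative frequencies: 17, 31, 47, 60, 63, 79
n = 79, so the median is the value in position (n+1)/2 = 40.
Position 40 falls at value 2.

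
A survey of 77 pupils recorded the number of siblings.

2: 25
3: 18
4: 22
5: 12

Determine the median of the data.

Cumulative frequencies: 25, 43, 65, 77
n = 77, so the median is the value in position (n+1)/2 = 39.
Position 39 falls at value 3.

3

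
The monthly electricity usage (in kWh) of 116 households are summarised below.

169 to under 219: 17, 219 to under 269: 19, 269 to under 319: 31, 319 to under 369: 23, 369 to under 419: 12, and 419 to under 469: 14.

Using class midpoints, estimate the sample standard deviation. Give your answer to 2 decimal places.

77.01

Midpoints: 194, 244, 294, 344, 394, 444
n = 116, Σfm = 35904, mean = 309.5172
Σfm² = 11794976
Σf(m − x̄)² = Σfm² − (Σfm)²/n = 11794976 − 35904²/116 = 682068.9655
Sample variance = 682068.9655 / 115 = 5931.0345
Standard deviation = √5931.0345 = 77.0132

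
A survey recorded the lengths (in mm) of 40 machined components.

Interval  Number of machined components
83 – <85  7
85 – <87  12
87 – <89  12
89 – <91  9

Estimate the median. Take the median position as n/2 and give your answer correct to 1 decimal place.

Cumulative frequencies: 7, 19, 31, 40
n = 40; position = n/2 = 20.
This falls in the class 87 – <89: L = 87, F = 19, f = 12, h = 2.
Median ≈ 87 + ((20 − 19) / 12) × 2 = 87.1667

87.2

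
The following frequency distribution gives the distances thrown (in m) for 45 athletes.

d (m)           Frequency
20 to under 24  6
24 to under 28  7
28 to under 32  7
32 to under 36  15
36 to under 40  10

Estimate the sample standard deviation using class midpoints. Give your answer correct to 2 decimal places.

5.40

Midpoints: 22, 26, 30, 34, 38
n = 45, Σfm = 1414, mean = 31.4222
Σfm² = 45716
Σf(m − x̄)² = Σfm² − (Σfm)²/n = 45716 − 1414²/45 = 1284.9778
Sample variance = 1284.9778 / 44 = 29.2040
Standard deviation = √29.2040 = 5.4041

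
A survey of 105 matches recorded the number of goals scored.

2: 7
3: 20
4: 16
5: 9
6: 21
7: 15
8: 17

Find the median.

Cumulative frequencies: 7, 27, 43, 52, 73, 88, 105
n = 105, so the median is the value in position (n+1)/2 = 53.
Position 53 falls at value 6.

6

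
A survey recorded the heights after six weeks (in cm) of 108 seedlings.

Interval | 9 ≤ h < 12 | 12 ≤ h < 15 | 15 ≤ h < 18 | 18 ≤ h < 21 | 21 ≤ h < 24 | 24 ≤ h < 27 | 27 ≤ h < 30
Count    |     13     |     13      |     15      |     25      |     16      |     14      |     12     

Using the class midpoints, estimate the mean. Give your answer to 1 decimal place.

19.5

Midpoints: 10.5, 13.5, 16.5, 19.5, 22.5, 25.5, 28.5
Σfm = 13×10.5 + 13×13.5 + 15×16.5 + 25×19.5 + 16×22.5 + 14×25.5 + 12×28.5 = 2106
n = Σf = 108
Mean = 2106 / 108 = 19.5000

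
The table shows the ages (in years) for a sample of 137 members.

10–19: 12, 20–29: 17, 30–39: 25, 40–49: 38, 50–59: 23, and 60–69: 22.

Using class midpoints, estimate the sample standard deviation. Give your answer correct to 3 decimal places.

15.007

Midpoints: 14.5, 24.5, 34.5, 44.5, 54.5, 64.5
n = 137, Σfm = 5816.5, mean = 42.4562
Σfm² = 277574.25
Σf(m − x̄)² = Σfm² − (Σfm)²/n = 277574.25 − 5816.5²/137 = 30627.7372
Sample variance = 30627.7372 / 136 = 225.2040
Standard deviation = √225.2040 = 15.0068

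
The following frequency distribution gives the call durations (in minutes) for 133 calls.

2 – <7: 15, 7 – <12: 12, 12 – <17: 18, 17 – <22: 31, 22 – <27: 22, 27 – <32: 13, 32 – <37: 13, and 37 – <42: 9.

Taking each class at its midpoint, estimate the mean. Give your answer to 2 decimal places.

20.85

Midpoints: 4.5, 9.5, 14.5, 19.5, 24.5, 29.5, 34.5, 39.5
Σfm = 15×4.5 + 12×9.5 + 18×14.5 + 31×19.5 + 22×24.5 + 13×29.5 + 13×34.5 + 9×39.5 = 2773.5
n = Σf = 133
Mean = 2773.5 / 133 = 20.8534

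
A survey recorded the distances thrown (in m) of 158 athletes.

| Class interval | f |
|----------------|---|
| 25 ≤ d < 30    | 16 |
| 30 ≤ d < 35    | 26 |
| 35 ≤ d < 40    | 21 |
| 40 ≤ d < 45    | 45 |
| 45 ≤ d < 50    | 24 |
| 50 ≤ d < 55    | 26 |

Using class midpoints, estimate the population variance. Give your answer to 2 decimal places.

Midpoints: 27.5, 32.5, 37.5, 42.5, 47.5, 52.5
n = 158, Σfm = 6490, mean = 41.0759
Σfm² = 276187.5
Σf(m − x̄)² = Σfm² − (Σfm)²/n = 276187.5 − 6490²/158 = 9604.5886
Population variance = 9604.5886 / 158 = 60.7885

60.79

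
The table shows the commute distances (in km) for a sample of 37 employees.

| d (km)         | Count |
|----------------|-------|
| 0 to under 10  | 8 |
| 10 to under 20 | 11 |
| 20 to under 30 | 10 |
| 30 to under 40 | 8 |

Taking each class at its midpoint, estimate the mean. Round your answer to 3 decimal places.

19.865

Midpoints: 5, 15, 25, 35
Σfm = 8×5 + 11×15 + 10×25 + 8×35 = 735
n = Σf = 37
Mean = 735 / 37 = 19.8649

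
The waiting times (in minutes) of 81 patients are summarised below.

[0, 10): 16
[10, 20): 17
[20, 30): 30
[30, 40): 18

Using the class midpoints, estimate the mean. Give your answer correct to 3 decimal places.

21.173

Midpoints: 5, 15, 25, 35
Σfm = 16×5 + 17×15 + 30×25 + 18×35 = 1715
n = Σf = 81
Mean = 1715 / 81 = 21.1728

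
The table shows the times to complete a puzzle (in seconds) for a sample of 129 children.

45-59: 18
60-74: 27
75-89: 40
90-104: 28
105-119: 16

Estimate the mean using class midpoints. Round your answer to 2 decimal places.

Midpoints: 52, 67, 82, 97, 112
Σfm = 18×52 + 27×67 + 40×82 + 28×97 + 16×112 = 10533
n = Σf = 129
Mean = 10533 / 129 = 81.6512

81.65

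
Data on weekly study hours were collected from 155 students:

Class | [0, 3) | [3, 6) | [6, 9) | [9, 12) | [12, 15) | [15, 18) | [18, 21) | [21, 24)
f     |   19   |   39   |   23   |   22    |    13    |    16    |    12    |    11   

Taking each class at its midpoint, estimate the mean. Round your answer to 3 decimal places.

9.861

Midpoints: 1.5, 4.5, 7.5, 10.5, 13.5, 16.5, 19.5, 22.5
Σfm = 19×1.5 + 39×4.5 + 23×7.5 + 22×10.5 + 13×13.5 + 16×16.5 + 12×19.5 + 11×22.5 = 1528.5
n = Σf = 155
Mean = 1528.5 / 155 = 9.8613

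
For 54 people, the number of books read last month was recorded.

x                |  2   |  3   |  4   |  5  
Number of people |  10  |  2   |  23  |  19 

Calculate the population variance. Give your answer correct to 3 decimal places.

1.127

Values: 2, 3, 4, 5
n = 54, Σfx = 213, mean = 3.9444
Σfx² = 901
Σf(x − x̄)² = Σfx² − (Σfx)²/n = 901 − 213²/54 = 60.8333
Population variance = 60.8333 / 54 = 1.1265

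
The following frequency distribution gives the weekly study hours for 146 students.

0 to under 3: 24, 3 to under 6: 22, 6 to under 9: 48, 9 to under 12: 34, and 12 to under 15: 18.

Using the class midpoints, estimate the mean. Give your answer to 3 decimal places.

7.500

Midpoints: 1.5, 4.5, 7.5, 10.5, 13.5
Σfm = 24×1.5 + 22×4.5 + 48×7.5 + 34×10.5 + 18×13.5 = 1095
n = Σf = 146
Mean = 1095 / 146 = 7.5000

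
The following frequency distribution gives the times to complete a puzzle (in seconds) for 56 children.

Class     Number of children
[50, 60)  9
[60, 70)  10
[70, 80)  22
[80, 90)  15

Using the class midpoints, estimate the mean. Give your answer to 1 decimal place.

Midpoints: 55, 65, 75, 85
Σfm = 9×55 + 10×65 + 22×75 + 15×85 = 4070
n = Σf = 56
Mean = 4070 / 56 = 72.6786

72.7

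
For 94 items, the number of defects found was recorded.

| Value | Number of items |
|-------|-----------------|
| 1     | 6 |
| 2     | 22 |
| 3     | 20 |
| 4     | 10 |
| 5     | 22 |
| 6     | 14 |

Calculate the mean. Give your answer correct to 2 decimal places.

3.66

Values: 1, 2, 3, 4, 5, 6
Σfx = 6×1 + 22×2 + 20×3 + 10×4 + 22×5 + 14×6 = 344
n = Σf = 94
Mean = 344 / 94 = 3.6596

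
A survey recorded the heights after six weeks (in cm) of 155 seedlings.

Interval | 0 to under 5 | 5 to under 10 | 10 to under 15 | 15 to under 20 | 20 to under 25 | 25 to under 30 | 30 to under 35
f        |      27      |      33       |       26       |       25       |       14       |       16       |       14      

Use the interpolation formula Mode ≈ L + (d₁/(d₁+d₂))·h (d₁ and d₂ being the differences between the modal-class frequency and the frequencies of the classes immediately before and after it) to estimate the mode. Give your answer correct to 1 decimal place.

7.3

Modal class: 5 to under 10 (highest frequency 33).
d₁ = 33 − 27 = 6, d₂ = 33 − 26 = 7
Mode ≈ 5 + (6/(6+7)) × 5 = 5 + 2.3077 = 7.3077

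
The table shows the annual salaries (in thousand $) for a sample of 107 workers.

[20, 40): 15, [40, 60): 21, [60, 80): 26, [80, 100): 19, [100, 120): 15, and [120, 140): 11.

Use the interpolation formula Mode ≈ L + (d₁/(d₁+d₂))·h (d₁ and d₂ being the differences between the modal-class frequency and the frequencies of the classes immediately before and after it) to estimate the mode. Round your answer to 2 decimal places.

Modal class: [60, 80) (highest frequency 26).
d₁ = 26 − 21 = 5, d₂ = 26 − 19 = 7
Mode ≈ 60 + (5/(5+7)) × 20 = 60 + 8.3333 = 68.3333

68.33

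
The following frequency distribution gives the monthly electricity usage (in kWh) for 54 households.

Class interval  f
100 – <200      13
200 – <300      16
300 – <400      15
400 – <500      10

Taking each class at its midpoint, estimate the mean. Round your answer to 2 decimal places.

290.74

Midpoints: 150, 250, 350, 450
Σfm = 13×150 + 16×250 + 15×350 + 10×450 = 15700
n = Σf = 54
Mean = 15700 / 54 = 290.7407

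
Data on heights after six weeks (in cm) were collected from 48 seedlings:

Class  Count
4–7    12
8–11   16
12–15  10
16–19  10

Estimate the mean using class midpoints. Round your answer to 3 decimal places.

11.000

Midpoints: 5.5, 9.5, 13.5, 17.5
Σfm = 12×5.5 + 16×9.5 + 10×13.5 + 10×17.5 = 528
n = Σf = 48
Mean = 528 / 48 = 11.0000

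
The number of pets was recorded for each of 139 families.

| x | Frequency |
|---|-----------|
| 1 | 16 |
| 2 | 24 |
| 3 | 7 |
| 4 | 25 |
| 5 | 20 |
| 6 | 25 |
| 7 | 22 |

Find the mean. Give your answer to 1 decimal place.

4.2

Values: 1, 2, 3, 4, 5, 6, 7
Σfx = 16×1 + 24×2 + 7×3 + 25×4 + 20×5 + 25×6 + 22×7 = 589
n = Σf = 139
Mean = 589 / 139 = 4.2374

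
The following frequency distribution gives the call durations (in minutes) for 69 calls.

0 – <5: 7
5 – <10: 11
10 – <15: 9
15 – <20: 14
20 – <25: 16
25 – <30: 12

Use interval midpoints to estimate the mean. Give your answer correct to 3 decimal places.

16.630

Midpoints: 2.5, 7.5, 12.5, 17.5, 22.5, 27.5
Σfm = 7×2.5 + 11×7.5 + 9×12.5 + 14×17.5 + 16×22.5 + 12×27.5 = 1147.5
n = Σf = 69
Mean = 1147.5 / 69 = 16.6304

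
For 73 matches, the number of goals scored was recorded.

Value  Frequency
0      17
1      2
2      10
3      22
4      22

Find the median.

Cumulative frequencies: 17, 19, 29, 51, 73
n = 73, so the median is the value in position (n+1)/2 = 37.
Position 37 falls at value 3.

3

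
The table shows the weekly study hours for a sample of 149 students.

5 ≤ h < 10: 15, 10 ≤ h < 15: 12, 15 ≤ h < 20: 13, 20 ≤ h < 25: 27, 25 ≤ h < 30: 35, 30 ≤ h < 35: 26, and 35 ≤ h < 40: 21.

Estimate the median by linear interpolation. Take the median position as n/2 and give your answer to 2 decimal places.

26.07

Cumulative frequencies: 15, 27, 40, 67, 102, 128, 149
n = 149; position = n/2 = 74.5.
This falls in the class 25 ≤ h < 30: L = 25, F = 67, f = 35, h = 5.
Median ≈ 25 + ((74.5 − 67) / 35) × 5 = 26.0714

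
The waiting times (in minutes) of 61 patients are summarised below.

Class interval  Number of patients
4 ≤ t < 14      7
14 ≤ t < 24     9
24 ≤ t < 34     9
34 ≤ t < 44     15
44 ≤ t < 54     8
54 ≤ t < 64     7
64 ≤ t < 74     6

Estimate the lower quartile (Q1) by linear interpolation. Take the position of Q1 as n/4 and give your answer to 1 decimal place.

23.2

Cumulative frequencies: 7, 16, 25, 40, 48, 55, 61
n = 61; position = n/4 = 15.25.
This falls in the class 14 ≤ t < 24: L = 14, F = 7, f = 9, h = 10.
Lower quartile ≈ 14 + ((15.25 − 7) / 9) × 10 = 23.1667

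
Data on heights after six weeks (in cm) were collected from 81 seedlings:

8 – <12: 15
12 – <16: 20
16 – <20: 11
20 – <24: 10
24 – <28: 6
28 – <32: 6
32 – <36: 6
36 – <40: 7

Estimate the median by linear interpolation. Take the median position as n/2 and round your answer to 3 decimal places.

18.000

Cumulative frequencies: 15, 35, 46, 56, 62, 68, 74, 81
n = 81; position = n/2 = 40.5.
This falls in the class 16 – <20: L = 16, F = 35, f = 11, h = 4.
Median ≈ 16 + ((40.5 − 35) / 11) × 4 = 18.0000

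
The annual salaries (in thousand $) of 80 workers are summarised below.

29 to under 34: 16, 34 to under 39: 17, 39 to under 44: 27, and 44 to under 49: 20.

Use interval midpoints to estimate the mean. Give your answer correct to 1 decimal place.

39.7

Midpoints: 31.5, 36.5, 41.5, 46.5
Σfm = 16×31.5 + 17×36.5 + 27×41.5 + 20×46.5 = 3175
n = Σf = 80
Mean = 3175 / 80 = 39.6875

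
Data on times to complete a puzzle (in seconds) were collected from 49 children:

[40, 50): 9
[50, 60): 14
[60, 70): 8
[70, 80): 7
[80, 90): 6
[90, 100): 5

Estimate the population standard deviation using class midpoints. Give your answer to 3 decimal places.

Midpoints: 45, 55, 65, 75, 85, 95
n = 49, Σfm = 3205, mean = 65.4082
Σfm² = 222225
Σf(m − x̄)² = Σfm² − (Σfm)²/n = 222225 − 3205²/49 = 12591.8367
Population variance = 12591.8367 / 49 = 256.9763
Standard deviation = √256.9763 = 16.0305

16.030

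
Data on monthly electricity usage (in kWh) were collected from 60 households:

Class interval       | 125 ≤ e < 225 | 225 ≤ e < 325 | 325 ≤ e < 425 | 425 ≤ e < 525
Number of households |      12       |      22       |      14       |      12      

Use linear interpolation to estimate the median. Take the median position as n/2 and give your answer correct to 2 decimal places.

306.82

Cumulative frequencies: 12, 34, 48, 60
n = 60; position = n/2 = 30.
This falls in the class 225 ≤ e < 325: L = 225, F = 12, f = 22, h = 100.
Median ≈ 225 + ((30 − 12) / 22) × 100 = 306.8182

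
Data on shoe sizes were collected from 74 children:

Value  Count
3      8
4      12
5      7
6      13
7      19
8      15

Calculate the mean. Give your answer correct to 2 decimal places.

Values: 3, 4, 5, 6, 7, 8
Σfx = 8×3 + 12×4 + 7×5 + 13×6 + 19×7 + 15×8 = 438
n = Σf = 74
Mean = 438 / 74 = 5.9189

5.92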